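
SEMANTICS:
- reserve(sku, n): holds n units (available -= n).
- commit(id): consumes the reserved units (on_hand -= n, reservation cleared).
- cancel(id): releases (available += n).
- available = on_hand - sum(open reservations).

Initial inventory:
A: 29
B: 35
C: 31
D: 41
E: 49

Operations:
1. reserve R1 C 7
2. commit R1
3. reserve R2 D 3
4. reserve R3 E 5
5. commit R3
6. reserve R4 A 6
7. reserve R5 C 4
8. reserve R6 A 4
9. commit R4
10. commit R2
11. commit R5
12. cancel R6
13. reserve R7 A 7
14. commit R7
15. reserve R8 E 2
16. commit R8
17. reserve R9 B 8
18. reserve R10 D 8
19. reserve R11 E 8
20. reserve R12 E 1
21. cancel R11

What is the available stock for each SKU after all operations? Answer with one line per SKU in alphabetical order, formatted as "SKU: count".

Step 1: reserve R1 C 7 -> on_hand[A=29 B=35 C=31 D=41 E=49] avail[A=29 B=35 C=24 D=41 E=49] open={R1}
Step 2: commit R1 -> on_hand[A=29 B=35 C=24 D=41 E=49] avail[A=29 B=35 C=24 D=41 E=49] open={}
Step 3: reserve R2 D 3 -> on_hand[A=29 B=35 C=24 D=41 E=49] avail[A=29 B=35 C=24 D=38 E=49] open={R2}
Step 4: reserve R3 E 5 -> on_hand[A=29 B=35 C=24 D=41 E=49] avail[A=29 B=35 C=24 D=38 E=44] open={R2,R3}
Step 5: commit R3 -> on_hand[A=29 B=35 C=24 D=41 E=44] avail[A=29 B=35 C=24 D=38 E=44] open={R2}
Step 6: reserve R4 A 6 -> on_hand[A=29 B=35 C=24 D=41 E=44] avail[A=23 B=35 C=24 D=38 E=44] open={R2,R4}
Step 7: reserve R5 C 4 -> on_hand[A=29 B=35 C=24 D=41 E=44] avail[A=23 B=35 C=20 D=38 E=44] open={R2,R4,R5}
Step 8: reserve R6 A 4 -> on_hand[A=29 B=35 C=24 D=41 E=44] avail[A=19 B=35 C=20 D=38 E=44] open={R2,R4,R5,R6}
Step 9: commit R4 -> on_hand[A=23 B=35 C=24 D=41 E=44] avail[A=19 B=35 C=20 D=38 E=44] open={R2,R5,R6}
Step 10: commit R2 -> on_hand[A=23 B=35 C=24 D=38 E=44] avail[A=19 B=35 C=20 D=38 E=44] open={R5,R6}
Step 11: commit R5 -> on_hand[A=23 B=35 C=20 D=38 E=44] avail[A=19 B=35 C=20 D=38 E=44] open={R6}
Step 12: cancel R6 -> on_hand[A=23 B=35 C=20 D=38 E=44] avail[A=23 B=35 C=20 D=38 E=44] open={}
Step 13: reserve R7 A 7 -> on_hand[A=23 B=35 C=20 D=38 E=44] avail[A=16 B=35 C=20 D=38 E=44] open={R7}
Step 14: commit R7 -> on_hand[A=16 B=35 C=20 D=38 E=44] avail[A=16 B=35 C=20 D=38 E=44] open={}
Step 15: reserve R8 E 2 -> on_hand[A=16 B=35 C=20 D=38 E=44] avail[A=16 B=35 C=20 D=38 E=42] open={R8}
Step 16: commit R8 -> on_hand[A=16 B=35 C=20 D=38 E=42] avail[A=16 B=35 C=20 D=38 E=42] open={}
Step 17: reserve R9 B 8 -> on_hand[A=16 B=35 C=20 D=38 E=42] avail[A=16 B=27 C=20 D=38 E=42] open={R9}
Step 18: reserve R10 D 8 -> on_hand[A=16 B=35 C=20 D=38 E=42] avail[A=16 B=27 C=20 D=30 E=42] open={R10,R9}
Step 19: reserve R11 E 8 -> on_hand[A=16 B=35 C=20 D=38 E=42] avail[A=16 B=27 C=20 D=30 E=34] open={R10,R11,R9}
Step 20: reserve R12 E 1 -> on_hand[A=16 B=35 C=20 D=38 E=42] avail[A=16 B=27 C=20 D=30 E=33] open={R10,R11,R12,R9}
Step 21: cancel R11 -> on_hand[A=16 B=35 C=20 D=38 E=42] avail[A=16 B=27 C=20 D=30 E=41] open={R10,R12,R9}

Answer: A: 16
B: 27
C: 20
D: 30
E: 41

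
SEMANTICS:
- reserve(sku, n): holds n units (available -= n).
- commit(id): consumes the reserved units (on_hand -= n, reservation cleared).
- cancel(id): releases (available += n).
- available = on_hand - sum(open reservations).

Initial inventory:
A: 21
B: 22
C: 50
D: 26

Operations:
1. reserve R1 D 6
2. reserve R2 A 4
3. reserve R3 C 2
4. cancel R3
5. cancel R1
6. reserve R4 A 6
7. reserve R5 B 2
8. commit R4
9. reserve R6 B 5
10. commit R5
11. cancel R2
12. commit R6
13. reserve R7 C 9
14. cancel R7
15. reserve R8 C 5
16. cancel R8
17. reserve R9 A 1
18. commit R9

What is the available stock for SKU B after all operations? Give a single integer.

Answer: 15

Derivation:
Step 1: reserve R1 D 6 -> on_hand[A=21 B=22 C=50 D=26] avail[A=21 B=22 C=50 D=20] open={R1}
Step 2: reserve R2 A 4 -> on_hand[A=21 B=22 C=50 D=26] avail[A=17 B=22 C=50 D=20] open={R1,R2}
Step 3: reserve R3 C 2 -> on_hand[A=21 B=22 C=50 D=26] avail[A=17 B=22 C=48 D=20] open={R1,R2,R3}
Step 4: cancel R3 -> on_hand[A=21 B=22 C=50 D=26] avail[A=17 B=22 C=50 D=20] open={R1,R2}
Step 5: cancel R1 -> on_hand[A=21 B=22 C=50 D=26] avail[A=17 B=22 C=50 D=26] open={R2}
Step 6: reserve R4 A 6 -> on_hand[A=21 B=22 C=50 D=26] avail[A=11 B=22 C=50 D=26] open={R2,R4}
Step 7: reserve R5 B 2 -> on_hand[A=21 B=22 C=50 D=26] avail[A=11 B=20 C=50 D=26] open={R2,R4,R5}
Step 8: commit R4 -> on_hand[A=15 B=22 C=50 D=26] avail[A=11 B=20 C=50 D=26] open={R2,R5}
Step 9: reserve R6 B 5 -> on_hand[A=15 B=22 C=50 D=26] avail[A=11 B=15 C=50 D=26] open={R2,R5,R6}
Step 10: commit R5 -> on_hand[A=15 B=20 C=50 D=26] avail[A=11 B=15 C=50 D=26] open={R2,R6}
Step 11: cancel R2 -> on_hand[A=15 B=20 C=50 D=26] avail[A=15 B=15 C=50 D=26] open={R6}
Step 12: commit R6 -> on_hand[A=15 B=15 C=50 D=26] avail[A=15 B=15 C=50 D=26] open={}
Step 13: reserve R7 C 9 -> on_hand[A=15 B=15 C=50 D=26] avail[A=15 B=15 C=41 D=26] open={R7}
Step 14: cancel R7 -> on_hand[A=15 B=15 C=50 D=26] avail[A=15 B=15 C=50 D=26] open={}
Step 15: reserve R8 C 5 -> on_hand[A=15 B=15 C=50 D=26] avail[A=15 B=15 C=45 D=26] open={R8}
Step 16: cancel R8 -> on_hand[A=15 B=15 C=50 D=26] avail[A=15 B=15 C=50 D=26] open={}
Step 17: reserve R9 A 1 -> on_hand[A=15 B=15 C=50 D=26] avail[A=14 B=15 C=50 D=26] open={R9}
Step 18: commit R9 -> on_hand[A=14 B=15 C=50 D=26] avail[A=14 B=15 C=50 D=26] open={}
Final available[B] = 15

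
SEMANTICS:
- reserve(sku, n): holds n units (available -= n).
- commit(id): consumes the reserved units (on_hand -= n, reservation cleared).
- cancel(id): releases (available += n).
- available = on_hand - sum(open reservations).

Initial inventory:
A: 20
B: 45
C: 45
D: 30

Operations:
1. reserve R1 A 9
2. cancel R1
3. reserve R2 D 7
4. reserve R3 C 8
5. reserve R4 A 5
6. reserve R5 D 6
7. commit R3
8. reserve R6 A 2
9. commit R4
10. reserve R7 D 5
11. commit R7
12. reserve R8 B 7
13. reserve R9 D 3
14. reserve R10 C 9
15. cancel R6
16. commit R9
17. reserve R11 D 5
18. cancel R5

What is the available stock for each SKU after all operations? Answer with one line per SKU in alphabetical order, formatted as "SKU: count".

Step 1: reserve R1 A 9 -> on_hand[A=20 B=45 C=45 D=30] avail[A=11 B=45 C=45 D=30] open={R1}
Step 2: cancel R1 -> on_hand[A=20 B=45 C=45 D=30] avail[A=20 B=45 C=45 D=30] open={}
Step 3: reserve R2 D 7 -> on_hand[A=20 B=45 C=45 D=30] avail[A=20 B=45 C=45 D=23] open={R2}
Step 4: reserve R3 C 8 -> on_hand[A=20 B=45 C=45 D=30] avail[A=20 B=45 C=37 D=23] open={R2,R3}
Step 5: reserve R4 A 5 -> on_hand[A=20 B=45 C=45 D=30] avail[A=15 B=45 C=37 D=23] open={R2,R3,R4}
Step 6: reserve R5 D 6 -> on_hand[A=20 B=45 C=45 D=30] avail[A=15 B=45 C=37 D=17] open={R2,R3,R4,R5}
Step 7: commit R3 -> on_hand[A=20 B=45 C=37 D=30] avail[A=15 B=45 C=37 D=17] open={R2,R4,R5}
Step 8: reserve R6 A 2 -> on_hand[A=20 B=45 C=37 D=30] avail[A=13 B=45 C=37 D=17] open={R2,R4,R5,R6}
Step 9: commit R4 -> on_hand[A=15 B=45 C=37 D=30] avail[A=13 B=45 C=37 D=17] open={R2,R5,R6}
Step 10: reserve R7 D 5 -> on_hand[A=15 B=45 C=37 D=30] avail[A=13 B=45 C=37 D=12] open={R2,R5,R6,R7}
Step 11: commit R7 -> on_hand[A=15 B=45 C=37 D=25] avail[A=13 B=45 C=37 D=12] open={R2,R5,R6}
Step 12: reserve R8 B 7 -> on_hand[A=15 B=45 C=37 D=25] avail[A=13 B=38 C=37 D=12] open={R2,R5,R6,R8}
Step 13: reserve R9 D 3 -> on_hand[A=15 B=45 C=37 D=25] avail[A=13 B=38 C=37 D=9] open={R2,R5,R6,R8,R9}
Step 14: reserve R10 C 9 -> on_hand[A=15 B=45 C=37 D=25] avail[A=13 B=38 C=28 D=9] open={R10,R2,R5,R6,R8,R9}
Step 15: cancel R6 -> on_hand[A=15 B=45 C=37 D=25] avail[A=15 B=38 C=28 D=9] open={R10,R2,R5,R8,R9}
Step 16: commit R9 -> on_hand[A=15 B=45 C=37 D=22] avail[A=15 B=38 C=28 D=9] open={R10,R2,R5,R8}
Step 17: reserve R11 D 5 -> on_hand[A=15 B=45 C=37 D=22] avail[A=15 B=38 C=28 D=4] open={R10,R11,R2,R5,R8}
Step 18: cancel R5 -> on_hand[A=15 B=45 C=37 D=22] avail[A=15 B=38 C=28 D=10] open={R10,R11,R2,R8}

Answer: A: 15
B: 38
C: 28
D: 10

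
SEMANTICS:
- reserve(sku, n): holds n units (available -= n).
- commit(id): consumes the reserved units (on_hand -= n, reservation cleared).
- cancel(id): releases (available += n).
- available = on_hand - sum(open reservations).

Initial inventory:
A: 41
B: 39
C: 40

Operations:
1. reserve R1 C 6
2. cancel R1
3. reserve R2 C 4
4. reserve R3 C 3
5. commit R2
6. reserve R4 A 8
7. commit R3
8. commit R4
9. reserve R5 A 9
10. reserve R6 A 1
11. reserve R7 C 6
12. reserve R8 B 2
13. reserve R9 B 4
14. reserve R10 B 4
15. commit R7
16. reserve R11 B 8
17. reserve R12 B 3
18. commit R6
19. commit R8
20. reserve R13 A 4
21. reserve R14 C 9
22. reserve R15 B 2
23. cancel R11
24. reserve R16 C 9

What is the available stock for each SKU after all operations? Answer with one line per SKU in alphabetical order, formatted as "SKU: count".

Answer: A: 19
B: 24
C: 9

Derivation:
Step 1: reserve R1 C 6 -> on_hand[A=41 B=39 C=40] avail[A=41 B=39 C=34] open={R1}
Step 2: cancel R1 -> on_hand[A=41 B=39 C=40] avail[A=41 B=39 C=40] open={}
Step 3: reserve R2 C 4 -> on_hand[A=41 B=39 C=40] avail[A=41 B=39 C=36] open={R2}
Step 4: reserve R3 C 3 -> on_hand[A=41 B=39 C=40] avail[A=41 B=39 C=33] open={R2,R3}
Step 5: commit R2 -> on_hand[A=41 B=39 C=36] avail[A=41 B=39 C=33] open={R3}
Step 6: reserve R4 A 8 -> on_hand[A=41 B=39 C=36] avail[A=33 B=39 C=33] open={R3,R4}
Step 7: commit R3 -> on_hand[A=41 B=39 C=33] avail[A=33 B=39 C=33] open={R4}
Step 8: commit R4 -> on_hand[A=33 B=39 C=33] avail[A=33 B=39 C=33] open={}
Step 9: reserve R5 A 9 -> on_hand[A=33 B=39 C=33] avail[A=24 B=39 C=33] open={R5}
Step 10: reserve R6 A 1 -> on_hand[A=33 B=39 C=33] avail[A=23 B=39 C=33] open={R5,R6}
Step 11: reserve R7 C 6 -> on_hand[A=33 B=39 C=33] avail[A=23 B=39 C=27] open={R5,R6,R7}
Step 12: reserve R8 B 2 -> on_hand[A=33 B=39 C=33] avail[A=23 B=37 C=27] open={R5,R6,R7,R8}
Step 13: reserve R9 B 4 -> on_hand[A=33 B=39 C=33] avail[A=23 B=33 C=27] open={R5,R6,R7,R8,R9}
Step 14: reserve R10 B 4 -> on_hand[A=33 B=39 C=33] avail[A=23 B=29 C=27] open={R10,R5,R6,R7,R8,R9}
Step 15: commit R7 -> on_hand[A=33 B=39 C=27] avail[A=23 B=29 C=27] open={R10,R5,R6,R8,R9}
Step 16: reserve R11 B 8 -> on_hand[A=33 B=39 C=27] avail[A=23 B=21 C=27] open={R10,R11,R5,R6,R8,R9}
Step 17: reserve R12 B 3 -> on_hand[A=33 B=39 C=27] avail[A=23 B=18 C=27] open={R10,R11,R12,R5,R6,R8,R9}
Step 18: commit R6 -> on_hand[A=32 B=39 C=27] avail[A=23 B=18 C=27] open={R10,R11,R12,R5,R8,R9}
Step 19: commit R8 -> on_hand[A=32 B=37 C=27] avail[A=23 B=18 C=27] open={R10,R11,R12,R5,R9}
Step 20: reserve R13 A 4 -> on_hand[A=32 B=37 C=27] avail[A=19 B=18 C=27] open={R10,R11,R12,R13,R5,R9}
Step 21: reserve R14 C 9 -> on_hand[A=32 B=37 C=27] avail[A=19 B=18 C=18] open={R10,R11,R12,R13,R14,R5,R9}
Step 22: reserve R15 B 2 -> on_hand[A=32 B=37 C=27] avail[A=19 B=16 C=18] open={R10,R11,R12,R13,R14,R15,R5,R9}
Step 23: cancel R11 -> on_hand[A=32 B=37 C=27] avail[A=19 B=24 C=18] open={R10,R12,R13,R14,R15,R5,R9}
Step 24: reserve R16 C 9 -> on_hand[A=32 B=37 C=27] avail[A=19 B=24 C=9] open={R10,R12,R13,R14,R15,R16,R5,R9}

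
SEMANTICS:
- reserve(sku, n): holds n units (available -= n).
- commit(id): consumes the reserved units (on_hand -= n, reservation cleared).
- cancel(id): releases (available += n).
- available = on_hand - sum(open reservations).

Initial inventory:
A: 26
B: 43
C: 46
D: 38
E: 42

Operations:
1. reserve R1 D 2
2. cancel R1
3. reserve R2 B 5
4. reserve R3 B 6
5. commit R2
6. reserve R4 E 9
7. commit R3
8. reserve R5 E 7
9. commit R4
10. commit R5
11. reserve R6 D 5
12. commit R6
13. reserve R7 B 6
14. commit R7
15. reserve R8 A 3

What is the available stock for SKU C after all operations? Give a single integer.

Answer: 46

Derivation:
Step 1: reserve R1 D 2 -> on_hand[A=26 B=43 C=46 D=38 E=42] avail[A=26 B=43 C=46 D=36 E=42] open={R1}
Step 2: cancel R1 -> on_hand[A=26 B=43 C=46 D=38 E=42] avail[A=26 B=43 C=46 D=38 E=42] open={}
Step 3: reserve R2 B 5 -> on_hand[A=26 B=43 C=46 D=38 E=42] avail[A=26 B=38 C=46 D=38 E=42] open={R2}
Step 4: reserve R3 B 6 -> on_hand[A=26 B=43 C=46 D=38 E=42] avail[A=26 B=32 C=46 D=38 E=42] open={R2,R3}
Step 5: commit R2 -> on_hand[A=26 B=38 C=46 D=38 E=42] avail[A=26 B=32 C=46 D=38 E=42] open={R3}
Step 6: reserve R4 E 9 -> on_hand[A=26 B=38 C=46 D=38 E=42] avail[A=26 B=32 C=46 D=38 E=33] open={R3,R4}
Step 7: commit R3 -> on_hand[A=26 B=32 C=46 D=38 E=42] avail[A=26 B=32 C=46 D=38 E=33] open={R4}
Step 8: reserve R5 E 7 -> on_hand[A=26 B=32 C=46 D=38 E=42] avail[A=26 B=32 C=46 D=38 E=26] open={R4,R5}
Step 9: commit R4 -> on_hand[A=26 B=32 C=46 D=38 E=33] avail[A=26 B=32 C=46 D=38 E=26] open={R5}
Step 10: commit R5 -> on_hand[A=26 B=32 C=46 D=38 E=26] avail[A=26 B=32 C=46 D=38 E=26] open={}
Step 11: reserve R6 D 5 -> on_hand[A=26 B=32 C=46 D=38 E=26] avail[A=26 B=32 C=46 D=33 E=26] open={R6}
Step 12: commit R6 -> on_hand[A=26 B=32 C=46 D=33 E=26] avail[A=26 B=32 C=46 D=33 E=26] open={}
Step 13: reserve R7 B 6 -> on_hand[A=26 B=32 C=46 D=33 E=26] avail[A=26 B=26 C=46 D=33 E=26] open={R7}
Step 14: commit R7 -> on_hand[A=26 B=26 C=46 D=33 E=26] avail[A=26 B=26 C=46 D=33 E=26] open={}
Step 15: reserve R8 A 3 -> on_hand[A=26 B=26 C=46 D=33 E=26] avail[A=23 B=26 C=46 D=33 E=26] open={R8}
Final available[C] = 46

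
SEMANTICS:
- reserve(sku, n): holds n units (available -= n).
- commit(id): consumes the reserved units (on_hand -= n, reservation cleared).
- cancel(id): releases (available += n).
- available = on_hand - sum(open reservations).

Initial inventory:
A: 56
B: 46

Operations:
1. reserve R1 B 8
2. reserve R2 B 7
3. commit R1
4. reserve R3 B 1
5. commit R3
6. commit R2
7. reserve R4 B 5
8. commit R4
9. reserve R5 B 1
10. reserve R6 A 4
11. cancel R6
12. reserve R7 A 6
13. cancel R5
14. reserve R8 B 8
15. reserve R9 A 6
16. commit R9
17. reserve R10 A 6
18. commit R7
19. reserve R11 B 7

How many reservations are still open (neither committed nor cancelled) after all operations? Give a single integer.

Step 1: reserve R1 B 8 -> on_hand[A=56 B=46] avail[A=56 B=38] open={R1}
Step 2: reserve R2 B 7 -> on_hand[A=56 B=46] avail[A=56 B=31] open={R1,R2}
Step 3: commit R1 -> on_hand[A=56 B=38] avail[A=56 B=31] open={R2}
Step 4: reserve R3 B 1 -> on_hand[A=56 B=38] avail[A=56 B=30] open={R2,R3}
Step 5: commit R3 -> on_hand[A=56 B=37] avail[A=56 B=30] open={R2}
Step 6: commit R2 -> on_hand[A=56 B=30] avail[A=56 B=30] open={}
Step 7: reserve R4 B 5 -> on_hand[A=56 B=30] avail[A=56 B=25] open={R4}
Step 8: commit R4 -> on_hand[A=56 B=25] avail[A=56 B=25] open={}
Step 9: reserve R5 B 1 -> on_hand[A=56 B=25] avail[A=56 B=24] open={R5}
Step 10: reserve R6 A 4 -> on_hand[A=56 B=25] avail[A=52 B=24] open={R5,R6}
Step 11: cancel R6 -> on_hand[A=56 B=25] avail[A=56 B=24] open={R5}
Step 12: reserve R7 A 6 -> on_hand[A=56 B=25] avail[A=50 B=24] open={R5,R7}
Step 13: cancel R5 -> on_hand[A=56 B=25] avail[A=50 B=25] open={R7}
Step 14: reserve R8 B 8 -> on_hand[A=56 B=25] avail[A=50 B=17] open={R7,R8}
Step 15: reserve R9 A 6 -> on_hand[A=56 B=25] avail[A=44 B=17] open={R7,R8,R9}
Step 16: commit R9 -> on_hand[A=50 B=25] avail[A=44 B=17] open={R7,R8}
Step 17: reserve R10 A 6 -> on_hand[A=50 B=25] avail[A=38 B=17] open={R10,R7,R8}
Step 18: commit R7 -> on_hand[A=44 B=25] avail[A=38 B=17] open={R10,R8}
Step 19: reserve R11 B 7 -> on_hand[A=44 B=25] avail[A=38 B=10] open={R10,R11,R8}
Open reservations: ['R10', 'R11', 'R8'] -> 3

Answer: 3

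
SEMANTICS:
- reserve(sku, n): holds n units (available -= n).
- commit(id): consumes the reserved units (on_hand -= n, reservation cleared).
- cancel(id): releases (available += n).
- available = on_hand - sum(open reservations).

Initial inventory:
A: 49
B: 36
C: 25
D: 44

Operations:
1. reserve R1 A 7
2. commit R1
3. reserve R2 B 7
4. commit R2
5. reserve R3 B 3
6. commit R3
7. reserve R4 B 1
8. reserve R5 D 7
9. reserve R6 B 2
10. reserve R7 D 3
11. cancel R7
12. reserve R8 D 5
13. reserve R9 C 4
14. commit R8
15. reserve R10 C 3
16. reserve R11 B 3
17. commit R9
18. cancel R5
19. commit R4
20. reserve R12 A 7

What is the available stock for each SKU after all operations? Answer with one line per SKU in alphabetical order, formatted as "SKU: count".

Answer: A: 35
B: 20
C: 18
D: 39

Derivation:
Step 1: reserve R1 A 7 -> on_hand[A=49 B=36 C=25 D=44] avail[A=42 B=36 C=25 D=44] open={R1}
Step 2: commit R1 -> on_hand[A=42 B=36 C=25 D=44] avail[A=42 B=36 C=25 D=44] open={}
Step 3: reserve R2 B 7 -> on_hand[A=42 B=36 C=25 D=44] avail[A=42 B=29 C=25 D=44] open={R2}
Step 4: commit R2 -> on_hand[A=42 B=29 C=25 D=44] avail[A=42 B=29 C=25 D=44] open={}
Step 5: reserve R3 B 3 -> on_hand[A=42 B=29 C=25 D=44] avail[A=42 B=26 C=25 D=44] open={R3}
Step 6: commit R3 -> on_hand[A=42 B=26 C=25 D=44] avail[A=42 B=26 C=25 D=44] open={}
Step 7: reserve R4 B 1 -> on_hand[A=42 B=26 C=25 D=44] avail[A=42 B=25 C=25 D=44] open={R4}
Step 8: reserve R5 D 7 -> on_hand[A=42 B=26 C=25 D=44] avail[A=42 B=25 C=25 D=37] open={R4,R5}
Step 9: reserve R6 B 2 -> on_hand[A=42 B=26 C=25 D=44] avail[A=42 B=23 C=25 D=37] open={R4,R5,R6}
Step 10: reserve R7 D 3 -> on_hand[A=42 B=26 C=25 D=44] avail[A=42 B=23 C=25 D=34] open={R4,R5,R6,R7}
Step 11: cancel R7 -> on_hand[A=42 B=26 C=25 D=44] avail[A=42 B=23 C=25 D=37] open={R4,R5,R6}
Step 12: reserve R8 D 5 -> on_hand[A=42 B=26 C=25 D=44] avail[A=42 B=23 C=25 D=32] open={R4,R5,R6,R8}
Step 13: reserve R9 C 4 -> on_hand[A=42 B=26 C=25 D=44] avail[A=42 B=23 C=21 D=32] open={R4,R5,R6,R8,R9}
Step 14: commit R8 -> on_hand[A=42 B=26 C=25 D=39] avail[A=42 B=23 C=21 D=32] open={R4,R5,R6,R9}
Step 15: reserve R10 C 3 -> on_hand[A=42 B=26 C=25 D=39] avail[A=42 B=23 C=18 D=32] open={R10,R4,R5,R6,R9}
Step 16: reserve R11 B 3 -> on_hand[A=42 B=26 C=25 D=39] avail[A=42 B=20 C=18 D=32] open={R10,R11,R4,R5,R6,R9}
Step 17: commit R9 -> on_hand[A=42 B=26 C=21 D=39] avail[A=42 B=20 C=18 D=32] open={R10,R11,R4,R5,R6}
Step 18: cancel R5 -> on_hand[A=42 B=26 C=21 D=39] avail[A=42 B=20 C=18 D=39] open={R10,R11,R4,R6}
Step 19: commit R4 -> on_hand[A=42 B=25 C=21 D=39] avail[A=42 B=20 C=18 D=39] open={R10,R11,R6}
Step 20: reserve R12 A 7 -> on_hand[A=42 B=25 C=21 D=39] avail[A=35 B=20 C=18 D=39] open={R10,R11,R12,R6}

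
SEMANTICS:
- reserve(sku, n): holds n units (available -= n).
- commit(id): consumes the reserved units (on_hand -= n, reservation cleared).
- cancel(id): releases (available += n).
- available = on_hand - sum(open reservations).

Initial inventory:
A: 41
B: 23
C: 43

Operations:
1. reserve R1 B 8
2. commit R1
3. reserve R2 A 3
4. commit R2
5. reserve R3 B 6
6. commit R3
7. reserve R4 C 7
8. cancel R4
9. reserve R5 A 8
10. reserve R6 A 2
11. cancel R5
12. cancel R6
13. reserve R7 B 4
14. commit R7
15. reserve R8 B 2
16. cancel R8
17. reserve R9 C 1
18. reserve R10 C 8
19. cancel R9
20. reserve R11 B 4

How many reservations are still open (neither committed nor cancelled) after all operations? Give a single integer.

Answer: 2

Derivation:
Step 1: reserve R1 B 8 -> on_hand[A=41 B=23 C=43] avail[A=41 B=15 C=43] open={R1}
Step 2: commit R1 -> on_hand[A=41 B=15 C=43] avail[A=41 B=15 C=43] open={}
Step 3: reserve R2 A 3 -> on_hand[A=41 B=15 C=43] avail[A=38 B=15 C=43] open={R2}
Step 4: commit R2 -> on_hand[A=38 B=15 C=43] avail[A=38 B=15 C=43] open={}
Step 5: reserve R3 B 6 -> on_hand[A=38 B=15 C=43] avail[A=38 B=9 C=43] open={R3}
Step 6: commit R3 -> on_hand[A=38 B=9 C=43] avail[A=38 B=9 C=43] open={}
Step 7: reserve R4 C 7 -> on_hand[A=38 B=9 C=43] avail[A=38 B=9 C=36] open={R4}
Step 8: cancel R4 -> on_hand[A=38 B=9 C=43] avail[A=38 B=9 C=43] open={}
Step 9: reserve R5 A 8 -> on_hand[A=38 B=9 C=43] avail[A=30 B=9 C=43] open={R5}
Step 10: reserve R6 A 2 -> on_hand[A=38 B=9 C=43] avail[A=28 B=9 C=43] open={R5,R6}
Step 11: cancel R5 -> on_hand[A=38 B=9 C=43] avail[A=36 B=9 C=43] open={R6}
Step 12: cancel R6 -> on_hand[A=38 B=9 C=43] avail[A=38 B=9 C=43] open={}
Step 13: reserve R7 B 4 -> on_hand[A=38 B=9 C=43] avail[A=38 B=5 C=43] open={R7}
Step 14: commit R7 -> on_hand[A=38 B=5 C=43] avail[A=38 B=5 C=43] open={}
Step 15: reserve R8 B 2 -> on_hand[A=38 B=5 C=43] avail[A=38 B=3 C=43] open={R8}
Step 16: cancel R8 -> on_hand[A=38 B=5 C=43] avail[A=38 B=5 C=43] open={}
Step 17: reserve R9 C 1 -> on_hand[A=38 B=5 C=43] avail[A=38 B=5 C=42] open={R9}
Step 18: reserve R10 C 8 -> on_hand[A=38 B=5 C=43] avail[A=38 B=5 C=34] open={R10,R9}
Step 19: cancel R9 -> on_hand[A=38 B=5 C=43] avail[A=38 B=5 C=35] open={R10}
Step 20: reserve R11 B 4 -> on_hand[A=38 B=5 C=43] avail[A=38 B=1 C=35] open={R10,R11}
Open reservations: ['R10', 'R11'] -> 2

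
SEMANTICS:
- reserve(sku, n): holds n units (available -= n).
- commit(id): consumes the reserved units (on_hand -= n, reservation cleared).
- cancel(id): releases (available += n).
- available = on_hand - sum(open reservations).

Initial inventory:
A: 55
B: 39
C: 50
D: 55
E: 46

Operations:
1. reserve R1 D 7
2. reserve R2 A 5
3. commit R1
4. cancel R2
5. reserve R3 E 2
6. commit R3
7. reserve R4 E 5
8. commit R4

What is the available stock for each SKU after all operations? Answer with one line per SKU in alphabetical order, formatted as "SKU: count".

Answer: A: 55
B: 39
C: 50
D: 48
E: 39

Derivation:
Step 1: reserve R1 D 7 -> on_hand[A=55 B=39 C=50 D=55 E=46] avail[A=55 B=39 C=50 D=48 E=46] open={R1}
Step 2: reserve R2 A 5 -> on_hand[A=55 B=39 C=50 D=55 E=46] avail[A=50 B=39 C=50 D=48 E=46] open={R1,R2}
Step 3: commit R1 -> on_hand[A=55 B=39 C=50 D=48 E=46] avail[A=50 B=39 C=50 D=48 E=46] open={R2}
Step 4: cancel R2 -> on_hand[A=55 B=39 C=50 D=48 E=46] avail[A=55 B=39 C=50 D=48 E=46] open={}
Step 5: reserve R3 E 2 -> on_hand[A=55 B=39 C=50 D=48 E=46] avail[A=55 B=39 C=50 D=48 E=44] open={R3}
Step 6: commit R3 -> on_hand[A=55 B=39 C=50 D=48 E=44] avail[A=55 B=39 C=50 D=48 E=44] open={}
Step 7: reserve R4 E 5 -> on_hand[A=55 B=39 C=50 D=48 E=44] avail[A=55 B=39 C=50 D=48 E=39] open={R4}
Step 8: commit R4 -> on_hand[A=55 B=39 C=50 D=48 E=39] avail[A=55 B=39 C=50 D=48 E=39] open={}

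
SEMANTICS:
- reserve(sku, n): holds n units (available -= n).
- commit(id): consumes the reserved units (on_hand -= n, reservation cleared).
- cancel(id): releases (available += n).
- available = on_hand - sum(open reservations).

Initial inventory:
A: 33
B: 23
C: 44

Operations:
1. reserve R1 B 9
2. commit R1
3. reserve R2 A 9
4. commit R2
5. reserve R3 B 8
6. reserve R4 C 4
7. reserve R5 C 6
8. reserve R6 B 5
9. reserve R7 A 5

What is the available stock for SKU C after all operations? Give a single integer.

Step 1: reserve R1 B 9 -> on_hand[A=33 B=23 C=44] avail[A=33 B=14 C=44] open={R1}
Step 2: commit R1 -> on_hand[A=33 B=14 C=44] avail[A=33 B=14 C=44] open={}
Step 3: reserve R2 A 9 -> on_hand[A=33 B=14 C=44] avail[A=24 B=14 C=44] open={R2}
Step 4: commit R2 -> on_hand[A=24 B=14 C=44] avail[A=24 B=14 C=44] open={}
Step 5: reserve R3 B 8 -> on_hand[A=24 B=14 C=44] avail[A=24 B=6 C=44] open={R3}
Step 6: reserve R4 C 4 -> on_hand[A=24 B=14 C=44] avail[A=24 B=6 C=40] open={R3,R4}
Step 7: reserve R5 C 6 -> on_hand[A=24 B=14 C=44] avail[A=24 B=6 C=34] open={R3,R4,R5}
Step 8: reserve R6 B 5 -> on_hand[A=24 B=14 C=44] avail[A=24 B=1 C=34] open={R3,R4,R5,R6}
Step 9: reserve R7 A 5 -> on_hand[A=24 B=14 C=44] avail[A=19 B=1 C=34] open={R3,R4,R5,R6,R7}
Final available[C] = 34

Answer: 34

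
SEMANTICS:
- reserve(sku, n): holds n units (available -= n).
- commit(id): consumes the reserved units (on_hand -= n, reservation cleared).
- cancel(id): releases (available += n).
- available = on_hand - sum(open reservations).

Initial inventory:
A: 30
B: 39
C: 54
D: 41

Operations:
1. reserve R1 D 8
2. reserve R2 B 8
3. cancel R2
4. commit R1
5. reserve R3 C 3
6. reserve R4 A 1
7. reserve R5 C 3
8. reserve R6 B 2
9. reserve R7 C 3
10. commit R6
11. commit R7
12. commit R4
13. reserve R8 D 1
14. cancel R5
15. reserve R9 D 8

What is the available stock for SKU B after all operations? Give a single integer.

Step 1: reserve R1 D 8 -> on_hand[A=30 B=39 C=54 D=41] avail[A=30 B=39 C=54 D=33] open={R1}
Step 2: reserve R2 B 8 -> on_hand[A=30 B=39 C=54 D=41] avail[A=30 B=31 C=54 D=33] open={R1,R2}
Step 3: cancel R2 -> on_hand[A=30 B=39 C=54 D=41] avail[A=30 B=39 C=54 D=33] open={R1}
Step 4: commit R1 -> on_hand[A=30 B=39 C=54 D=33] avail[A=30 B=39 C=54 D=33] open={}
Step 5: reserve R3 C 3 -> on_hand[A=30 B=39 C=54 D=33] avail[A=30 B=39 C=51 D=33] open={R3}
Step 6: reserve R4 A 1 -> on_hand[A=30 B=39 C=54 D=33] avail[A=29 B=39 C=51 D=33] open={R3,R4}
Step 7: reserve R5 C 3 -> on_hand[A=30 B=39 C=54 D=33] avail[A=29 B=39 C=48 D=33] open={R3,R4,R5}
Step 8: reserve R6 B 2 -> on_hand[A=30 B=39 C=54 D=33] avail[A=29 B=37 C=48 D=33] open={R3,R4,R5,R6}
Step 9: reserve R7 C 3 -> on_hand[A=30 B=39 C=54 D=33] avail[A=29 B=37 C=45 D=33] open={R3,R4,R5,R6,R7}
Step 10: commit R6 -> on_hand[A=30 B=37 C=54 D=33] avail[A=29 B=37 C=45 D=33] open={R3,R4,R5,R7}
Step 11: commit R7 -> on_hand[A=30 B=37 C=51 D=33] avail[A=29 B=37 C=45 D=33] open={R3,R4,R5}
Step 12: commit R4 -> on_hand[A=29 B=37 C=51 D=33] avail[A=29 B=37 C=45 D=33] open={R3,R5}
Step 13: reserve R8 D 1 -> on_hand[A=29 B=37 C=51 D=33] avail[A=29 B=37 C=45 D=32] open={R3,R5,R8}
Step 14: cancel R5 -> on_hand[A=29 B=37 C=51 D=33] avail[A=29 B=37 C=48 D=32] open={R3,R8}
Step 15: reserve R9 D 8 -> on_hand[A=29 B=37 C=51 D=33] avail[A=29 B=37 C=48 D=24] open={R3,R8,R9}
Final available[B] = 37

Answer: 37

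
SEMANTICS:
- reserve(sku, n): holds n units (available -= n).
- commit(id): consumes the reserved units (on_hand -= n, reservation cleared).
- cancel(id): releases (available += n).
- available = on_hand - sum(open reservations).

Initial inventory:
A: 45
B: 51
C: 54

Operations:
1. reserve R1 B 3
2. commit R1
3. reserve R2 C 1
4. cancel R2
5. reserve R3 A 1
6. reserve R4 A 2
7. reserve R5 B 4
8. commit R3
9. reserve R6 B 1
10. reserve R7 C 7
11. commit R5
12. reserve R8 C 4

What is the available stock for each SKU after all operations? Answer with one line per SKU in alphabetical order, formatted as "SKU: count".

Answer: A: 42
B: 43
C: 43

Derivation:
Step 1: reserve R1 B 3 -> on_hand[A=45 B=51 C=54] avail[A=45 B=48 C=54] open={R1}
Step 2: commit R1 -> on_hand[A=45 B=48 C=54] avail[A=45 B=48 C=54] open={}
Step 3: reserve R2 C 1 -> on_hand[A=45 B=48 C=54] avail[A=45 B=48 C=53] open={R2}
Step 4: cancel R2 -> on_hand[A=45 B=48 C=54] avail[A=45 B=48 C=54] open={}
Step 5: reserve R3 A 1 -> on_hand[A=45 B=48 C=54] avail[A=44 B=48 C=54] open={R3}
Step 6: reserve R4 A 2 -> on_hand[A=45 B=48 C=54] avail[A=42 B=48 C=54] open={R3,R4}
Step 7: reserve R5 B 4 -> on_hand[A=45 B=48 C=54] avail[A=42 B=44 C=54] open={R3,R4,R5}
Step 8: commit R3 -> on_hand[A=44 B=48 C=54] avail[A=42 B=44 C=54] open={R4,R5}
Step 9: reserve R6 B 1 -> on_hand[A=44 B=48 C=54] avail[A=42 B=43 C=54] open={R4,R5,R6}
Step 10: reserve R7 C 7 -> on_hand[A=44 B=48 C=54] avail[A=42 B=43 C=47] open={R4,R5,R6,R7}
Step 11: commit R5 -> on_hand[A=44 B=44 C=54] avail[A=42 B=43 C=47] open={R4,R6,R7}
Step 12: reserve R8 C 4 -> on_hand[A=44 B=44 C=54] avail[A=42 B=43 C=43] open={R4,R6,R7,R8}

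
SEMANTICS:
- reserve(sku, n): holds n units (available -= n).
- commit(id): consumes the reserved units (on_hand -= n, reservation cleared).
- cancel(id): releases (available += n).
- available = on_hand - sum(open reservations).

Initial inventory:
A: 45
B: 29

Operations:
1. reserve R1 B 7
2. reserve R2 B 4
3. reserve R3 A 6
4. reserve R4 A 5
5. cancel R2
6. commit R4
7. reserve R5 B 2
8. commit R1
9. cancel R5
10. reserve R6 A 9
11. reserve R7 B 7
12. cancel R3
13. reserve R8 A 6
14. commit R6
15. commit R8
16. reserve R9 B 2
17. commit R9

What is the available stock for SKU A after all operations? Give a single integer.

Step 1: reserve R1 B 7 -> on_hand[A=45 B=29] avail[A=45 B=22] open={R1}
Step 2: reserve R2 B 4 -> on_hand[A=45 B=29] avail[A=45 B=18] open={R1,R2}
Step 3: reserve R3 A 6 -> on_hand[A=45 B=29] avail[A=39 B=18] open={R1,R2,R3}
Step 4: reserve R4 A 5 -> on_hand[A=45 B=29] avail[A=34 B=18] open={R1,R2,R3,R4}
Step 5: cancel R2 -> on_hand[A=45 B=29] avail[A=34 B=22] open={R1,R3,R4}
Step 6: commit R4 -> on_hand[A=40 B=29] avail[A=34 B=22] open={R1,R3}
Step 7: reserve R5 B 2 -> on_hand[A=40 B=29] avail[A=34 B=20] open={R1,R3,R5}
Step 8: commit R1 -> on_hand[A=40 B=22] avail[A=34 B=20] open={R3,R5}
Step 9: cancel R5 -> on_hand[A=40 B=22] avail[A=34 B=22] open={R3}
Step 10: reserve R6 A 9 -> on_hand[A=40 B=22] avail[A=25 B=22] open={R3,R6}
Step 11: reserve R7 B 7 -> on_hand[A=40 B=22] avail[A=25 B=15] open={R3,R6,R7}
Step 12: cancel R3 -> on_hand[A=40 B=22] avail[A=31 B=15] open={R6,R7}
Step 13: reserve R8 A 6 -> on_hand[A=40 B=22] avail[A=25 B=15] open={R6,R7,R8}
Step 14: commit R6 -> on_hand[A=31 B=22] avail[A=25 B=15] open={R7,R8}
Step 15: commit R8 -> on_hand[A=25 B=22] avail[A=25 B=15] open={R7}
Step 16: reserve R9 B 2 -> on_hand[A=25 B=22] avail[A=25 B=13] open={R7,R9}
Step 17: commit R9 -> on_hand[A=25 B=20] avail[A=25 B=13] open={R7}
Final available[A] = 25

Answer: 25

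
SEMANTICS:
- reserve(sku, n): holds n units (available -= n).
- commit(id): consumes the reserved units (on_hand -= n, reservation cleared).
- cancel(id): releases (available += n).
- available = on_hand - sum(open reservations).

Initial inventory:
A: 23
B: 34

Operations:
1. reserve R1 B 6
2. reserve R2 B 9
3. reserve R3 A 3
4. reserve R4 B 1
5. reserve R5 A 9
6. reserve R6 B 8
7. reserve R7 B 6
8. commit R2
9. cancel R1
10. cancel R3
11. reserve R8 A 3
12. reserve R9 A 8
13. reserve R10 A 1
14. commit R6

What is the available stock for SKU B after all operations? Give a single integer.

Answer: 10

Derivation:
Step 1: reserve R1 B 6 -> on_hand[A=23 B=34] avail[A=23 B=28] open={R1}
Step 2: reserve R2 B 9 -> on_hand[A=23 B=34] avail[A=23 B=19] open={R1,R2}
Step 3: reserve R3 A 3 -> on_hand[A=23 B=34] avail[A=20 B=19] open={R1,R2,R3}
Step 4: reserve R4 B 1 -> on_hand[A=23 B=34] avail[A=20 B=18] open={R1,R2,R3,R4}
Step 5: reserve R5 A 9 -> on_hand[A=23 B=34] avail[A=11 B=18] open={R1,R2,R3,R4,R5}
Step 6: reserve R6 B 8 -> on_hand[A=23 B=34] avail[A=11 B=10] open={R1,R2,R3,R4,R5,R6}
Step 7: reserve R7 B 6 -> on_hand[A=23 B=34] avail[A=11 B=4] open={R1,R2,R3,R4,R5,R6,R7}
Step 8: commit R2 -> on_hand[A=23 B=25] avail[A=11 B=4] open={R1,R3,R4,R5,R6,R7}
Step 9: cancel R1 -> on_hand[A=23 B=25] avail[A=11 B=10] open={R3,R4,R5,R6,R7}
Step 10: cancel R3 -> on_hand[A=23 B=25] avail[A=14 B=10] open={R4,R5,R6,R7}
Step 11: reserve R8 A 3 -> on_hand[A=23 B=25] avail[A=11 B=10] open={R4,R5,R6,R7,R8}
Step 12: reserve R9 A 8 -> on_hand[A=23 B=25] avail[A=3 B=10] open={R4,R5,R6,R7,R8,R9}
Step 13: reserve R10 A 1 -> on_hand[A=23 B=25] avail[A=2 B=10] open={R10,R4,R5,R6,R7,R8,R9}
Step 14: commit R6 -> on_hand[A=23 B=17] avail[A=2 B=10] open={R10,R4,R5,R7,R8,R9}
Final available[B] = 10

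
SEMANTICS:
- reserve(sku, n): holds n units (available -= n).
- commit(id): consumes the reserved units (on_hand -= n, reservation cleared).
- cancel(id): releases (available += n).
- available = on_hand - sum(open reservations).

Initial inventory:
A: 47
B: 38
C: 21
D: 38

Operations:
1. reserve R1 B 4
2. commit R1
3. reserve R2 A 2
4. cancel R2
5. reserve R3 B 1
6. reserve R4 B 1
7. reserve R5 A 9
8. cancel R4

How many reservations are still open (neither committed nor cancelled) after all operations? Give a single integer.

Step 1: reserve R1 B 4 -> on_hand[A=47 B=38 C=21 D=38] avail[A=47 B=34 C=21 D=38] open={R1}
Step 2: commit R1 -> on_hand[A=47 B=34 C=21 D=38] avail[A=47 B=34 C=21 D=38] open={}
Step 3: reserve R2 A 2 -> on_hand[A=47 B=34 C=21 D=38] avail[A=45 B=34 C=21 D=38] open={R2}
Step 4: cancel R2 -> on_hand[A=47 B=34 C=21 D=38] avail[A=47 B=34 C=21 D=38] open={}
Step 5: reserve R3 B 1 -> on_hand[A=47 B=34 C=21 D=38] avail[A=47 B=33 C=21 D=38] open={R3}
Step 6: reserve R4 B 1 -> on_hand[A=47 B=34 C=21 D=38] avail[A=47 B=32 C=21 D=38] open={R3,R4}
Step 7: reserve R5 A 9 -> on_hand[A=47 B=34 C=21 D=38] avail[A=38 B=32 C=21 D=38] open={R3,R4,R5}
Step 8: cancel R4 -> on_hand[A=47 B=34 C=21 D=38] avail[A=38 B=33 C=21 D=38] open={R3,R5}
Open reservations: ['R3', 'R5'] -> 2

Answer: 2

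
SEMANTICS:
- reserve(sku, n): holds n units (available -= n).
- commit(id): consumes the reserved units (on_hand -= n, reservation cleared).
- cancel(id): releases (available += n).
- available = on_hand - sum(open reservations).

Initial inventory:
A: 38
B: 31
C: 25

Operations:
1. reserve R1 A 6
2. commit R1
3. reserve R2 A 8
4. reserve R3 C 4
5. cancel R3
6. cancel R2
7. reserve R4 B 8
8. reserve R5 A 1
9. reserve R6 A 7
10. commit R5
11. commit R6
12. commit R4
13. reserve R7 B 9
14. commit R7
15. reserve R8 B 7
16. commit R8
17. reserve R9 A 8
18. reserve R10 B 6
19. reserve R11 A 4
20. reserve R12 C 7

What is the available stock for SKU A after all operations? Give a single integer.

Step 1: reserve R1 A 6 -> on_hand[A=38 B=31 C=25] avail[A=32 B=31 C=25] open={R1}
Step 2: commit R1 -> on_hand[A=32 B=31 C=25] avail[A=32 B=31 C=25] open={}
Step 3: reserve R2 A 8 -> on_hand[A=32 B=31 C=25] avail[A=24 B=31 C=25] open={R2}
Step 4: reserve R3 C 4 -> on_hand[A=32 B=31 C=25] avail[A=24 B=31 C=21] open={R2,R3}
Step 5: cancel R3 -> on_hand[A=32 B=31 C=25] avail[A=24 B=31 C=25] open={R2}
Step 6: cancel R2 -> on_hand[A=32 B=31 C=25] avail[A=32 B=31 C=25] open={}
Step 7: reserve R4 B 8 -> on_hand[A=32 B=31 C=25] avail[A=32 B=23 C=25] open={R4}
Step 8: reserve R5 A 1 -> on_hand[A=32 B=31 C=25] avail[A=31 B=23 C=25] open={R4,R5}
Step 9: reserve R6 A 7 -> on_hand[A=32 B=31 C=25] avail[A=24 B=23 C=25] open={R4,R5,R6}
Step 10: commit R5 -> on_hand[A=31 B=31 C=25] avail[A=24 B=23 C=25] open={R4,R6}
Step 11: commit R6 -> on_hand[A=24 B=31 C=25] avail[A=24 B=23 C=25] open={R4}
Step 12: commit R4 -> on_hand[A=24 B=23 C=25] avail[A=24 B=23 C=25] open={}
Step 13: reserve R7 B 9 -> on_hand[A=24 B=23 C=25] avail[A=24 B=14 C=25] open={R7}
Step 14: commit R7 -> on_hand[A=24 B=14 C=25] avail[A=24 B=14 C=25] open={}
Step 15: reserve R8 B 7 -> on_hand[A=24 B=14 C=25] avail[A=24 B=7 C=25] open={R8}
Step 16: commit R8 -> on_hand[A=24 B=7 C=25] avail[A=24 B=7 C=25] open={}
Step 17: reserve R9 A 8 -> on_hand[A=24 B=7 C=25] avail[A=16 B=7 C=25] open={R9}
Step 18: reserve R10 B 6 -> on_hand[A=24 B=7 C=25] avail[A=16 B=1 C=25] open={R10,R9}
Step 19: reserve R11 A 4 -> on_hand[A=24 B=7 C=25] avail[A=12 B=1 C=25] open={R10,R11,R9}
Step 20: reserve R12 C 7 -> on_hand[A=24 B=7 C=25] avail[A=12 B=1 C=18] open={R10,R11,R12,R9}
Final available[A] = 12

Answer: 12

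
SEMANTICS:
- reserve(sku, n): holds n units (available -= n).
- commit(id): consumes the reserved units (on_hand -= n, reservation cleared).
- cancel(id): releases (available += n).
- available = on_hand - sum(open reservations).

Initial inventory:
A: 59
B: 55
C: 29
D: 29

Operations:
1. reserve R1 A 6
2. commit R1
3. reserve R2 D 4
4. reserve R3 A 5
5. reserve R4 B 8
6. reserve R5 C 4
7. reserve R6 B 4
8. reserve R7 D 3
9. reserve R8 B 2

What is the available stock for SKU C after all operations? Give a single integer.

Answer: 25

Derivation:
Step 1: reserve R1 A 6 -> on_hand[A=59 B=55 C=29 D=29] avail[A=53 B=55 C=29 D=29] open={R1}
Step 2: commit R1 -> on_hand[A=53 B=55 C=29 D=29] avail[A=53 B=55 C=29 D=29] open={}
Step 3: reserve R2 D 4 -> on_hand[A=53 B=55 C=29 D=29] avail[A=53 B=55 C=29 D=25] open={R2}
Step 4: reserve R3 A 5 -> on_hand[A=53 B=55 C=29 D=29] avail[A=48 B=55 C=29 D=25] open={R2,R3}
Step 5: reserve R4 B 8 -> on_hand[A=53 B=55 C=29 D=29] avail[A=48 B=47 C=29 D=25] open={R2,R3,R4}
Step 6: reserve R5 C 4 -> on_hand[A=53 B=55 C=29 D=29] avail[A=48 B=47 C=25 D=25] open={R2,R3,R4,R5}
Step 7: reserve R6 B 4 -> on_hand[A=53 B=55 C=29 D=29] avail[A=48 B=43 C=25 D=25] open={R2,R3,R4,R5,R6}
Step 8: reserve R7 D 3 -> on_hand[A=53 B=55 C=29 D=29] avail[A=48 B=43 C=25 D=22] open={R2,R3,R4,R5,R6,R7}
Step 9: reserve R8 B 2 -> on_hand[A=53 B=55 C=29 D=29] avail[A=48 B=41 C=25 D=22] open={R2,R3,R4,R5,R6,R7,R8}
Final available[C] = 25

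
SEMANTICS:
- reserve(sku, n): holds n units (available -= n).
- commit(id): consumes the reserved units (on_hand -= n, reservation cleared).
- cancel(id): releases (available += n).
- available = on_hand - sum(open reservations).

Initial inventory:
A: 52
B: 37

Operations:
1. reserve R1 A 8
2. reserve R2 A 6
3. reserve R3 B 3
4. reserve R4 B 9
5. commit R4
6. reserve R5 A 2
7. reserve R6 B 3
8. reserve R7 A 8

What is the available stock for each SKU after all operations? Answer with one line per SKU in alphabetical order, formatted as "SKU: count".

Answer: A: 28
B: 22

Derivation:
Step 1: reserve R1 A 8 -> on_hand[A=52 B=37] avail[A=44 B=37] open={R1}
Step 2: reserve R2 A 6 -> on_hand[A=52 B=37] avail[A=38 B=37] open={R1,R2}
Step 3: reserve R3 B 3 -> on_hand[A=52 B=37] avail[A=38 B=34] open={R1,R2,R3}
Step 4: reserve R4 B 9 -> on_hand[A=52 B=37] avail[A=38 B=25] open={R1,R2,R3,R4}
Step 5: commit R4 -> on_hand[A=52 B=28] avail[A=38 B=25] open={R1,R2,R3}
Step 6: reserve R5 A 2 -> on_hand[A=52 B=28] avail[A=36 B=25] open={R1,R2,R3,R5}
Step 7: reserve R6 B 3 -> on_hand[A=52 B=28] avail[A=36 B=22] open={R1,R2,R3,R5,R6}
Step 8: reserve R7 A 8 -> on_hand[A=52 B=28] avail[A=28 B=22] open={R1,R2,R3,R5,R6,R7}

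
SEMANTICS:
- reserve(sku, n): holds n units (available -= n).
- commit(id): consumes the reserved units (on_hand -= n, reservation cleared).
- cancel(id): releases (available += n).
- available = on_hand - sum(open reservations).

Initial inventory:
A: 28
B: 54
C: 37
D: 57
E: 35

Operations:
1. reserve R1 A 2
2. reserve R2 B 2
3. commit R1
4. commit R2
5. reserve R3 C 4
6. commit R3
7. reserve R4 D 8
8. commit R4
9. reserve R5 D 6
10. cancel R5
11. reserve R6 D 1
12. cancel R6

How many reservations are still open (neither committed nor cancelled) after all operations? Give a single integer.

Step 1: reserve R1 A 2 -> on_hand[A=28 B=54 C=37 D=57 E=35] avail[A=26 B=54 C=37 D=57 E=35] open={R1}
Step 2: reserve R2 B 2 -> on_hand[A=28 B=54 C=37 D=57 E=35] avail[A=26 B=52 C=37 D=57 E=35] open={R1,R2}
Step 3: commit R1 -> on_hand[A=26 B=54 C=37 D=57 E=35] avail[A=26 B=52 C=37 D=57 E=35] open={R2}
Step 4: commit R2 -> on_hand[A=26 B=52 C=37 D=57 E=35] avail[A=26 B=52 C=37 D=57 E=35] open={}
Step 5: reserve R3 C 4 -> on_hand[A=26 B=52 C=37 D=57 E=35] avail[A=26 B=52 C=33 D=57 E=35] open={R3}
Step 6: commit R3 -> on_hand[A=26 B=52 C=33 D=57 E=35] avail[A=26 B=52 C=33 D=57 E=35] open={}
Step 7: reserve R4 D 8 -> on_hand[A=26 B=52 C=33 D=57 E=35] avail[A=26 B=52 C=33 D=49 E=35] open={R4}
Step 8: commit R4 -> on_hand[A=26 B=52 C=33 D=49 E=35] avail[A=26 B=52 C=33 D=49 E=35] open={}
Step 9: reserve R5 D 6 -> on_hand[A=26 B=52 C=33 D=49 E=35] avail[A=26 B=52 C=33 D=43 E=35] open={R5}
Step 10: cancel R5 -> on_hand[A=26 B=52 C=33 D=49 E=35] avail[A=26 B=52 C=33 D=49 E=35] open={}
Step 11: reserve R6 D 1 -> on_hand[A=26 B=52 C=33 D=49 E=35] avail[A=26 B=52 C=33 D=48 E=35] open={R6}
Step 12: cancel R6 -> on_hand[A=26 B=52 C=33 D=49 E=35] avail[A=26 B=52 C=33 D=49 E=35] open={}
Open reservations: [] -> 0

Answer: 0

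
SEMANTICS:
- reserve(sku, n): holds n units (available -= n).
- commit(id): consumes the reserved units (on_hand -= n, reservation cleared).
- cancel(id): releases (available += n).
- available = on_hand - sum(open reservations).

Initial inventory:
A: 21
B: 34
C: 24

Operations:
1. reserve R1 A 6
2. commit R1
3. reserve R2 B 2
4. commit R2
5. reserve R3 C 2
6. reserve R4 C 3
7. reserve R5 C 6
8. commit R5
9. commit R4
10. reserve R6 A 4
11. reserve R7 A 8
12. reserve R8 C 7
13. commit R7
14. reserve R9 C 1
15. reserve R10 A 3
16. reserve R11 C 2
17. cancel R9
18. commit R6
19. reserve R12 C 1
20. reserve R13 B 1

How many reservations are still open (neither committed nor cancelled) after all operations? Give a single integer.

Answer: 6

Derivation:
Step 1: reserve R1 A 6 -> on_hand[A=21 B=34 C=24] avail[A=15 B=34 C=24] open={R1}
Step 2: commit R1 -> on_hand[A=15 B=34 C=24] avail[A=15 B=34 C=24] open={}
Step 3: reserve R2 B 2 -> on_hand[A=15 B=34 C=24] avail[A=15 B=32 C=24] open={R2}
Step 4: commit R2 -> on_hand[A=15 B=32 C=24] avail[A=15 B=32 C=24] open={}
Step 5: reserve R3 C 2 -> on_hand[A=15 B=32 C=24] avail[A=15 B=32 C=22] open={R3}
Step 6: reserve R4 C 3 -> on_hand[A=15 B=32 C=24] avail[A=15 B=32 C=19] open={R3,R4}
Step 7: reserve R5 C 6 -> on_hand[A=15 B=32 C=24] avail[A=15 B=32 C=13] open={R3,R4,R5}
Step 8: commit R5 -> on_hand[A=15 B=32 C=18] avail[A=15 B=32 C=13] open={R3,R4}
Step 9: commit R4 -> on_hand[A=15 B=32 C=15] avail[A=15 B=32 C=13] open={R3}
Step 10: reserve R6 A 4 -> on_hand[A=15 B=32 C=15] avail[A=11 B=32 C=13] open={R3,R6}
Step 11: reserve R7 A 8 -> on_hand[A=15 B=32 C=15] avail[A=3 B=32 C=13] open={R3,R6,R7}
Step 12: reserve R8 C 7 -> on_hand[A=15 B=32 C=15] avail[A=3 B=32 C=6] open={R3,R6,R7,R8}
Step 13: commit R7 -> on_hand[A=7 B=32 C=15] avail[A=3 B=32 C=6] open={R3,R6,R8}
Step 14: reserve R9 C 1 -> on_hand[A=7 B=32 C=15] avail[A=3 B=32 C=5] open={R3,R6,R8,R9}
Step 15: reserve R10 A 3 -> on_hand[A=7 B=32 C=15] avail[A=0 B=32 C=5] open={R10,R3,R6,R8,R9}
Step 16: reserve R11 C 2 -> on_hand[A=7 B=32 C=15] avail[A=0 B=32 C=3] open={R10,R11,R3,R6,R8,R9}
Step 17: cancel R9 -> on_hand[A=7 B=32 C=15] avail[A=0 B=32 C=4] open={R10,R11,R3,R6,R8}
Step 18: commit R6 -> on_hand[A=3 B=32 C=15] avail[A=0 B=32 C=4] open={R10,R11,R3,R8}
Step 19: reserve R12 C 1 -> on_hand[A=3 B=32 C=15] avail[A=0 B=32 C=3] open={R10,R11,R12,R3,R8}
Step 20: reserve R13 B 1 -> on_hand[A=3 B=32 C=15] avail[A=0 B=31 C=3] open={R10,R11,R12,R13,R3,R8}
Open reservations: ['R10', 'R11', 'R12', 'R13', 'R3', 'R8'] -> 6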